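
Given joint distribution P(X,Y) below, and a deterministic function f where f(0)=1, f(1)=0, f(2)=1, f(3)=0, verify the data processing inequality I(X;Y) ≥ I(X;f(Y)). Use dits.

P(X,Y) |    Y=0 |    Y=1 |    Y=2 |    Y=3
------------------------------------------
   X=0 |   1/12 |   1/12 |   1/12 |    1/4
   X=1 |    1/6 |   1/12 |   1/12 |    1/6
I(X;Y) = 0.0098, I(X;f(Y)) = 0.0062, inequality holds: 0.0098 ≥ 0.0062

Data Processing Inequality: For any Markov chain X → Y → Z, we have I(X;Y) ≥ I(X;Z).

Here Z = f(Y) is a deterministic function of Y, forming X → Y → Z.

Original I(X;Y) = 0.0098 dits

After applying f:
P(X,Z) where Z=f(Y):
- P(X,Z=0) = P(X,Y=1) + P(X,Y=3)
- P(X,Z=1) = P(X,Y=0) + P(X,Y=2)

I(X;Z) = I(X;f(Y)) = 0.0062 dits

Verification: 0.0098 ≥ 0.0062 ✓

Information cannot be created by processing; the function f can only lose information about X.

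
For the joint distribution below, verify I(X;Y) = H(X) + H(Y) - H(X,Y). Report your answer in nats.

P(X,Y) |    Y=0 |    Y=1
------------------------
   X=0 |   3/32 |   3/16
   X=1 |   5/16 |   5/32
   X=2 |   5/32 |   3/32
I(X;Y) = 0.0425 nats

Mutual information has multiple equivalent forms:
- I(X;Y) = H(X) - H(X|Y)
- I(X;Y) = H(Y) - H(Y|X)
- I(X;Y) = H(X) + H(Y) - H(X,Y)

Computing all quantities:
H(X) = 1.0585, H(Y) = 0.6853, H(X,Y) = 1.7013
H(X|Y) = 1.0160, H(Y|X) = 0.6428

Verification:
H(X) - H(X|Y) = 1.0585 - 1.0160 = 0.0425
H(Y) - H(Y|X) = 0.6853 - 0.6428 = 0.0425
H(X) + H(Y) - H(X,Y) = 1.0585 + 0.6853 - 1.7013 = 0.0425

All forms give I(X;Y) = 0.0425 nats. ✓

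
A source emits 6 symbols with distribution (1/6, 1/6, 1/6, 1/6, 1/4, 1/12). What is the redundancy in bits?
0.0629 bits

Redundancy measures how far a source is from maximum entropy:
R = H_max - H(X)

Maximum entropy for 6 symbols: H_max = log_2(6) = 2.5850 bits
Actual entropy: H(X) = 2.5221 bits
Redundancy: R = 2.5850 - 2.5221 = 0.0629 bits

This redundancy represents potential for compression: the source could be compressed by 0.0629 bits per symbol.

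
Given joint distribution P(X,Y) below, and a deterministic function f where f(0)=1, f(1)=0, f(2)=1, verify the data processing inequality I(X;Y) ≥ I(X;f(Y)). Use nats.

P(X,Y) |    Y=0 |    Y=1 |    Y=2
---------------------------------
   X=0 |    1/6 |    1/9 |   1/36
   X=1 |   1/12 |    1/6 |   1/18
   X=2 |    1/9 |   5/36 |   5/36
I(X;Y) = 0.0576, I(X;f(Y)) = 0.0149, inequality holds: 0.0576 ≥ 0.0149

Data Processing Inequality: For any Markov chain X → Y → Z, we have I(X;Y) ≥ I(X;Z).

Here Z = f(Y) is a deterministic function of Y, forming X → Y → Z.

Original I(X;Y) = 0.0576 nats

After applying f:
P(X,Z) where Z=f(Y):
- P(X,Z=0) = P(X,Y=1)
- P(X,Z=1) = P(X,Y=0) + P(X,Y=2)

I(X;Z) = I(X;f(Y)) = 0.0149 nats

Verification: 0.0576 ≥ 0.0149 ✓

Information cannot be created by processing; the function f can only lose information about X.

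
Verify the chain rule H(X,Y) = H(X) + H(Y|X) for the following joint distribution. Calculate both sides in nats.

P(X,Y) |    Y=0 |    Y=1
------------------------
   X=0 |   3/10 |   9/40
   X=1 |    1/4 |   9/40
H(X,Y) = 1.3790, H(X) = 0.6919, H(Y|X) = 0.6871 (all in nats)

Chain rule: H(X,Y) = H(X) + H(Y|X)

Left side — joint entropy directly:
H(X,Y) = -Σ p(x,y) log p(x,y) = 1.3790 nats

Right side — compute H(Y|X) from the conditional distributions:
P(X) = (21/40, 19/40), so H(X) = 0.6919 nats
H(Y|X) = Σ_x P(X=x) · H(Y|X=x):
  P(Y|X=0) = (4/7, 3/7), H(Y|X=0) = 0.6829, weight P(X=0) = 21/40
  P(Y|X=1) = (10/19, 9/19), H(Y|X=1) = 0.6918, weight P(X=1) = 19/40
H(Y|X) = 0.6871 nats

H(X) + H(Y|X) = 0.6919 + 0.6871 = 1.3790 nats

Both sides equal 1.3790 nats. ✓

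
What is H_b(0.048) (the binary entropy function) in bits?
0.2778 bits

The binary entropy function is:
H(p) = -p log(p) - (1-p) log(1-p)

H(0.048) = -0.048 × log_2(0.048) - 0.952 × log_2(0.952)
H(0.048) = 0.2778 bits

Note: Binary entropy is maximized at p=0.5 (H=1 bit) and minimized at p=0 or p=1 (H=0).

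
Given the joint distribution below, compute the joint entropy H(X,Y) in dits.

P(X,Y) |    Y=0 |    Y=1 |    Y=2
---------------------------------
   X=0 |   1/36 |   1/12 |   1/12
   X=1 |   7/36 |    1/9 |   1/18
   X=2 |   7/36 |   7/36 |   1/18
0.8835 dits

Joint entropy is H(X,Y) = -Σ_{x,y} p(x,y) log p(x,y).

Summing over all non-zero entries:
H(X,Y) = -[1/36·log_10(1/36) + 1/12·log_10(1/12) + 1/12·log_10(1/12) + 7/36·log_10(7/36) + 1/9·log_10(1/9) + 1/18·log_10(1/18) + 7/36·log_10(7/36) + 7/36·log_10(7/36) + 1/18·log_10(1/18)]
H(X,Y) = 0.8835 dits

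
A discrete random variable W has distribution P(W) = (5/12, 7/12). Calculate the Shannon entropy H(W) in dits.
0.2950 dits

Shannon entropy is H(X) = -Σ p(x) log p(x).

For P = (5/12, 7/12):
H = -5/12 × log_10(5/12) -7/12 × log_10(7/12)
H = 0.2950 dits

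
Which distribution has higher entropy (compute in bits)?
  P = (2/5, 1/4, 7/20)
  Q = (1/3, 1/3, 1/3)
Q

Computing entropies in bits:
H(P) = 1.5589
H(Q) = 1.5850

Distribution Q has higher entropy.

Intuition: The distribution closer to uniform (more spread out) has higher entropy.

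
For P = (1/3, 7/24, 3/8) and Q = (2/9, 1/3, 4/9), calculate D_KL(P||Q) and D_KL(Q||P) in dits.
D_KL(P||Q) = 0.0141, D_KL(Q||P) = 0.0130

KL divergence is not symmetric: D_KL(P||Q) ≠ D_KL(Q||P) in general.

D_KL(P||Q) = 0.0141 dits
D_KL(Q||P) = 0.0130 dits

No, they are not equal!

This asymmetry is why KL divergence is not a true distance metric.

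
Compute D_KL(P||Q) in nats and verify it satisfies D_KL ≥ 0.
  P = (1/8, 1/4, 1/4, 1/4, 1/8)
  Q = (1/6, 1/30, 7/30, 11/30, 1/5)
0.3305 nats

KL divergence satisfies the Gibbs inequality: D_KL(P||Q) ≥ 0 for all distributions P, Q.

D_KL(P||Q) = Σ p(x) log(p(x)/q(x))
Term by term:
  x=0: 1/8 × log_e[(1/8)/(1/6)] = -0.0360
  x=1: 1/4 × log_e[(1/4)/(1/30)] = 0.5037
  x=2: 1/4 × log_e[(1/4)/(7/30)] = 0.0172
  x=3: 1/4 × log_e[(1/4)/(11/30)] = -0.0957
  x=4: 1/8 × log_e[(1/8)/(1/5)] = -0.0588
D_KL(P||Q) = 0.3305 nats

D_KL(P||Q) = 0.3305 ≥ 0 ✓

This non-negativity is a fundamental property: relative entropy cannot be negative because it measures how different Q is from P.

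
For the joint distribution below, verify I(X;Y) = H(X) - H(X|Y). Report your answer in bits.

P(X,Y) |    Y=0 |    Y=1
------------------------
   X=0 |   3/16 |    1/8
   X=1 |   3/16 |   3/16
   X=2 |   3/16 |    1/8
I(X;Y) = 0.0069 bits

Mutual information has multiple equivalent forms:
- I(X;Y) = H(X) - H(X|Y)
- I(X;Y) = H(Y) - H(Y|X)
- I(X;Y) = H(X) + H(Y) - H(X,Y)

Computing all quantities:
H(X) = 1.5794, H(Y) = 0.9887, H(X,Y) = 2.5613
H(X|Y) = 1.5726, H(Y|X) = 0.9818

Verification:
H(X) - H(X|Y) = 1.5794 - 1.5726 = 0.0069
H(Y) - H(Y|X) = 0.9887 - 0.9818 = 0.0069
H(X) + H(Y) - H(X,Y) = 1.5794 + 0.9887 - 2.5613 = 0.0069

All forms give I(X;Y) = 0.0069 bits. ✓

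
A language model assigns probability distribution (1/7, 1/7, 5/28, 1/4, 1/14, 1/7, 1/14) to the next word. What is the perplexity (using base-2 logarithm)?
6.4571

Perplexity is 2^H (or exp(H) for natural log).

First, H = -Σ p log p = 2.6909 bits
Perplexity = 2^2.6909 = 6.4571

Interpretation: The model's uncertainty is equivalent to choosing uniformly among 6.5 options.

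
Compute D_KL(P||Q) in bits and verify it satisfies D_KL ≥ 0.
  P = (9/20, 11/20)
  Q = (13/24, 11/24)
0.0243 bits

KL divergence satisfies the Gibbs inequality: D_KL(P||Q) ≥ 0 for all distributions P, Q.

D_KL(P||Q) = Σ p(x) log(p(x)/q(x))
Term by term:
  x=0: 9/20 × log_2[(9/20)/(13/24)] = -0.1204
  x=1: 11/20 × log_2[(11/20)/(11/24)] = 0.1447
D_KL(P||Q) = 0.0243 bits

D_KL(P||Q) = 0.0243 ≥ 0 ✓

This non-negativity is a fundamental property: relative entropy cannot be negative because it measures how different Q is from P.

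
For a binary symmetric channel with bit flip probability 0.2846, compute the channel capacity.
0.1384 bits

For a binary symmetric channel (BSC) with error probability p:
Capacity C = 1 - H(p) bits per symbol

where H(p) = -p log₂(p) - (1-p) log₂(1-p) is the binary entropy function.

H(0.2846) = 0.8616 bits
C = 1 - 0.8616 = 0.1384 bits per symbol

This means we can reliably transmit up to 0.1384 bits of information per channel use.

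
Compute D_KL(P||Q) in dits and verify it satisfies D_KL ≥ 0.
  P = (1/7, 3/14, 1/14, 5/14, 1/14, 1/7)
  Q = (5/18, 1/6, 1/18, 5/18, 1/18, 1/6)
0.0271 dits

KL divergence satisfies the Gibbs inequality: D_KL(P||Q) ≥ 0 for all distributions P, Q.

D_KL(P||Q) = Σ p(x) log(p(x)/q(x))
Term by term:
  x=0: 1/7 × log_10[(1/7)/(5/18)] = -0.0413
  x=1: 3/14 × log_10[(3/14)/(1/6)] = 0.0234
  x=2: 1/14 × log_10[(1/14)/(1/18)] = 0.0078
  x=3: 5/14 × log_10[(5/14)/(5/18)] = 0.0390
  x=4: 1/14 × log_10[(1/14)/(1/18)] = 0.0078
  x=5: 1/7 × log_10[(1/7)/(1/6)] = -0.0096
D_KL(P||Q) = 0.0271 dits

D_KL(P||Q) = 0.0271 ≥ 0 ✓

This non-negativity is a fundamental property: relative entropy cannot be negative because it measures how different Q is from P.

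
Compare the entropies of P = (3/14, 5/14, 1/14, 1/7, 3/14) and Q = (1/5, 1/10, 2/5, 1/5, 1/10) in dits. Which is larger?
P

Computing entropies in dits:
H(P) = 0.6490
H(Q) = 0.6388

Distribution P has higher entropy.

Intuition: The distribution closer to uniform (more spread out) has higher entropy.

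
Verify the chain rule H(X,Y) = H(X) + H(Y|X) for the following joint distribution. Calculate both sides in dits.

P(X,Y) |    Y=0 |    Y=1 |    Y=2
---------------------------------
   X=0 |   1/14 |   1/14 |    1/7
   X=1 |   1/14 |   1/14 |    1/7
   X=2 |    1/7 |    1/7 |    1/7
H(X,Y) = 0.9311, H(X) = 0.4686, H(Y|X) = 0.4625 (all in dits)

Chain rule: H(X,Y) = H(X) + H(Y|X)

Left side — joint entropy directly:
H(X,Y) = -Σ p(x,y) log p(x,y) = 0.9311 dits

Right side — compute H(Y|X) from the conditional distributions:
P(X) = (2/7, 2/7, 3/7), so H(X) = 0.4686 dits
H(Y|X) = Σ_x P(X=x) · H(Y|X=x):
  P(Y|X=0) = (1/4, 1/4, 1/2), H(Y|X=0) = 0.4515, weight P(X=0) = 2/7
  P(Y|X=1) = (1/4, 1/4, 1/2), H(Y|X=1) = 0.4515, weight P(X=1) = 2/7
  P(Y|X=2) = (1/3, 1/3, 1/3), H(Y|X=2) = 0.4771, weight P(X=2) = 3/7
H(Y|X) = 0.4625 dits

H(X) + H(Y|X) = 0.4686 + 0.4625 = 0.9311 dits

Both sides equal 0.9311 dits. ✓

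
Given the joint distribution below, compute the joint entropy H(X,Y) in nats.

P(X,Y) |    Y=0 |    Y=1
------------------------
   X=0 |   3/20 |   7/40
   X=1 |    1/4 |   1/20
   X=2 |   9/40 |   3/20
1.7061 nats

Joint entropy is H(X,Y) = -Σ_{x,y} p(x,y) log p(x,y).

Summing over all non-zero entries:
H(X,Y) = -[3/20·log_e(3/20) + 7/40·log_e(7/40) + 1/4·log_e(1/4) + 1/20·log_e(1/20) + 9/40·log_e(9/40) + 3/20·log_e(3/20)]
H(X,Y) = 1.7061 nats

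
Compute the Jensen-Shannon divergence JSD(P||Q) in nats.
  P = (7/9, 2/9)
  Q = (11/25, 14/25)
0.0614 nats

Jensen-Shannon divergence is:
JSD(P||Q) = 0.5 × D_KL(P||M) + 0.5 × D_KL(Q||M)
where M = 0.5 × (P + Q) is the mixture distribution.

M = 0.5 × (7/9, 2/9) + 0.5 × (11/25, 14/25) = (0.608889, 0.391111)

D_KL(P||M) = 0.0648 nats
D_KL(Q||M) = 0.0581 nats

JSD(P||Q) = 0.5 × 0.0648 + 0.5 × 0.0581 = 0.0614 nats

Unlike KL divergence, JSD is symmetric and bounded: 0 ≤ JSD ≤ log(2).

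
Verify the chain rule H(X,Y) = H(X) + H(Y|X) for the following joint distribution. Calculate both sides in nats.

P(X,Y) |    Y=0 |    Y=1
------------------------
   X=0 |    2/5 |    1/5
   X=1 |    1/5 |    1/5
H(X,Y) = 1.3322, H(X) = 0.6730, H(Y|X) = 0.6592 (all in nats)

Chain rule: H(X,Y) = H(X) + H(Y|X)

Left side — joint entropy directly:
H(X,Y) = -Σ p(x,y) log p(x,y) = 1.3322 nats

Right side — compute H(Y|X) from the conditional distributions:
P(X) = (3/5, 2/5), so H(X) = 0.6730 nats
H(Y|X) = Σ_x P(X=x) · H(Y|X=x):
  P(Y|X=0) = (2/3, 1/3), H(Y|X=0) = 0.6365, weight P(X=0) = 3/5
  P(Y|X=1) = (1/2, 1/2), H(Y|X=1) = 0.6931, weight P(X=1) = 2/5
H(Y|X) = 0.6592 nats

H(X) + H(Y|X) = 0.6730 + 0.6592 = 1.3322 nats

Both sides equal 1.3322 nats. ✓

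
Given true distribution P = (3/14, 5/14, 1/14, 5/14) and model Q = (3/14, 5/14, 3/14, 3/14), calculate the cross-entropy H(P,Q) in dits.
0.5898 dits

Cross-entropy: H(P,Q) = -Σ p(x) log q(x)

Alternatively: H(P,Q) = H(P) + D_KL(P||Q)
H(P) = 0.5446 dits
D_KL(P||Q) = 0.0452 dits

H(P,Q) = 0.5446 + 0.0452 = 0.5898 dits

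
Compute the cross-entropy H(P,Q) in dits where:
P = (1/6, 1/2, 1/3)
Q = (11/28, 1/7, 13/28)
0.6012 dits

Cross-entropy: H(P,Q) = -Σ p(x) log q(x)

Alternatively: H(P,Q) = H(P) + D_KL(P||Q)
H(P) = 0.4392 dits
D_KL(P||Q) = 0.1620 dits

H(P,Q) = 0.4392 + 0.1620 = 0.6012 dits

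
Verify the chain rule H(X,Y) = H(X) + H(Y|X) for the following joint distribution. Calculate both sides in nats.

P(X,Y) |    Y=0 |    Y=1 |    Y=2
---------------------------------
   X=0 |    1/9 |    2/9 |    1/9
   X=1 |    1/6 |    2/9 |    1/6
H(X,Y) = 1.7540, H(X) = 0.6870, H(Y|X) = 1.0670 (all in nats)

Chain rule: H(X,Y) = H(X) + H(Y|X)

Left side — joint entropy directly:
H(X,Y) = -Σ p(x,y) log p(x,y) = 1.7540 nats

Right side — compute H(Y|X) from the conditional distributions:
P(X) = (4/9, 5/9), so H(X) = 0.6870 nats
H(Y|X) = Σ_x P(X=x) · H(Y|X=x):
  P(Y|X=0) = (1/4, 1/2, 1/4), H(Y|X=0) = 1.0397, weight P(X=0) = 4/9
  P(Y|X=1) = (3/10, 2/5, 3/10), H(Y|X=1) = 1.0889, weight P(X=1) = 5/9
H(Y|X) = 1.0670 nats

H(X) + H(Y|X) = 0.6870 + 1.0670 = 1.7540 nats

Both sides equal 1.7540 nats. ✓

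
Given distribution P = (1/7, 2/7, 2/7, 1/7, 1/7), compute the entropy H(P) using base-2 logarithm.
2.2359 bits

Shannon entropy is H(X) = -Σ p(x) log p(x).

For P = (1/7, 2/7, 2/7, 1/7, 1/7):
H = -1/7 × log_2(1/7) -2/7 × log_2(2/7) -2/7 × log_2(2/7) -1/7 × log_2(1/7) -1/7 × log_2(1/7)
H = 2.2359 bits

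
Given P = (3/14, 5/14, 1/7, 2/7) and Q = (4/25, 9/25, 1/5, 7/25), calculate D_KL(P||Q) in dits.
0.0076 dits

KL divergence: D_KL(P||Q) = Σ p(x) log(p(x)/q(x))

Computing term by term:
  x=0: 3/14 × log_10[(3/14)/(4/25)] = 3/14 × 0.1269 = 0.0272
  x=1: 5/14 × log_10[(5/14)/(9/25)] = 5/14 × -0.0035 = -0.0012
  x=2: 1/7 × log_10[(1/7)/(1/5)] = 1/7 × -0.1461 = -0.0209
  x=3: 2/7 × log_10[(2/7)/(7/25)] = 2/7 × 0.0088 = 0.0025

D_KL(P||Q) = 0.0076 dits

Note: KL divergence is always non-negative and equals 0 iff P = Q.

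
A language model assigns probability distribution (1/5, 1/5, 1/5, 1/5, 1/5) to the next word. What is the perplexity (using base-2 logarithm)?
5.0000

Perplexity is 2^H (or exp(H) for natural log).

First, H = -Σ p log p = 2.3219 bits
Perplexity = 2^2.3219 = 5.0000

Interpretation: The model's uncertainty is equivalent to choosing uniformly among 5.0 options.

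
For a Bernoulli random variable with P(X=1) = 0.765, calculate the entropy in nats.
0.5452 nats

The binary entropy function is:
H(p) = -p log(p) - (1-p) log(1-p)

H(0.765) = -0.765 × log_e(0.765) - 0.235 × log_e(0.235)
H(0.765) = 0.5452 nats

Note: Binary entropy is maximized at p=0.5 (H=1 bit) and minimized at p=0 or p=1 (H=0).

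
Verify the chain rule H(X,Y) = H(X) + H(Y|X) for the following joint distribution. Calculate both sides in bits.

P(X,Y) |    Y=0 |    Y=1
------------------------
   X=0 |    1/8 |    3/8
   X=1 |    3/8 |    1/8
H(X,Y) = 1.8113, H(X) = 1.0000, H(Y|X) = 0.8113 (all in bits)

Chain rule: H(X,Y) = H(X) + H(Y|X)

Left side — joint entropy directly:
H(X,Y) = -Σ p(x,y) log p(x,y) = 1.8113 bits

Right side — compute H(Y|X) from the conditional distributions:
P(X) = (1/2, 1/2), so H(X) = 1.0000 bits
H(Y|X) = Σ_x P(X=x) · H(Y|X=x):
  P(Y|X=0) = (1/4, 3/4), H(Y|X=0) = 0.8113, weight P(X=0) = 1/2
  P(Y|X=1) = (3/4, 1/4), H(Y|X=1) = 0.8113, weight P(X=1) = 1/2
H(Y|X) = 0.8113 bits

H(X) + H(Y|X) = 1.0000 + 0.8113 = 1.8113 bits

Both sides equal 1.8113 bits. ✓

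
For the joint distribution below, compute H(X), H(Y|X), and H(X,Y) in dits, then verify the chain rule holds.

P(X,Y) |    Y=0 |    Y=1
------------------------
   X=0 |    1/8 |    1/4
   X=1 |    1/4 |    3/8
H(X,Y) = 0.5737, H(X) = 0.2873, H(Y|X) = 0.2863 (all in dits)

Chain rule: H(X,Y) = H(X) + H(Y|X)

Left side — joint entropy directly:
H(X,Y) = -Σ p(x,y) log p(x,y) = 0.5737 dits

Right side — compute H(Y|X) from the conditional distributions:
P(X) = (3/8, 5/8), so H(X) = 0.2873 dits
H(Y|X) = Σ_x P(X=x) · H(Y|X=x):
  P(Y|X=0) = (1/3, 2/3), H(Y|X=0) = 0.2764, weight P(X=0) = 3/8
  P(Y|X=1) = (2/5, 3/5), H(Y|X=1) = 0.2923, weight P(X=1) = 5/8
H(Y|X) = 0.2863 dits

H(X) + H(Y|X) = 0.2873 + 0.2863 = 0.5737 dits

Both sides equal 0.5737 dits. ✓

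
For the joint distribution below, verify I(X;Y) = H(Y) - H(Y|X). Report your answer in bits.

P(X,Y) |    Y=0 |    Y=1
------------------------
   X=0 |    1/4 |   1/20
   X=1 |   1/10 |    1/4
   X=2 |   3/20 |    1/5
I(X;Y) = 0.1581 bits

Mutual information has multiple equivalent forms:
- I(X;Y) = H(X) - H(X|Y)
- I(X;Y) = H(Y) - H(Y|X)
- I(X;Y) = H(X) + H(Y) - H(X,Y)

Computing all quantities:
H(X) = 1.5813, H(Y) = 1.0000, H(X,Y) = 2.4232
H(X|Y) = 1.4232, H(Y|X) = 0.8419

Verification:
H(X) - H(X|Y) = 1.5813 - 1.4232 = 0.1581
H(Y) - H(Y|X) = 1.0000 - 0.8419 = 0.1581
H(X) + H(Y) - H(X,Y) = 1.5813 + 1.0000 - 2.4232 = 0.1581

All forms give I(X;Y) = 0.1581 bits. ✓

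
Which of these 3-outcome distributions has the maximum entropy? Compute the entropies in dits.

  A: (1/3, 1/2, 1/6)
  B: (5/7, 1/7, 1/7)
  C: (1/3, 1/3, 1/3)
C

For a discrete distribution over n outcomes, entropy is maximized by the uniform distribution.

Computing entropies:
H(A) = 0.4392 dits
H(B) = 0.3458 dits
H(C) = 0.4771 dits

The uniform distribution (where all probabilities equal 1/3) achieves the maximum entropy of log_10(3) = 0.4771 dits.

Distribution C has the highest entropy.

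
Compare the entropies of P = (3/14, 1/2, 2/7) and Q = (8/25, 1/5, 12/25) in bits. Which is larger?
Q

Computing entropies in bits:
H(P) = 1.4926
H(Q) = 1.4987

Distribution Q has higher entropy.

Intuition: The distribution closer to uniform (more spread out) has higher entropy.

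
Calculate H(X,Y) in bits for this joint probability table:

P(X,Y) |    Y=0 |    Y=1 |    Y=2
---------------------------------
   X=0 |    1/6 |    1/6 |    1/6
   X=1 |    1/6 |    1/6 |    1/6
2.5850 bits

Joint entropy is H(X,Y) = -Σ_{x,y} p(x,y) log p(x,y).

Summing over all non-zero entries:
H(X,Y) = -[1/6·log_2(1/6) + 1/6·log_2(1/6) + 1/6·log_2(1/6) + 1/6·log_2(1/6) + 1/6·log_2(1/6) + 1/6·log_2(1/6)]
H(X,Y) = 2.5850 bits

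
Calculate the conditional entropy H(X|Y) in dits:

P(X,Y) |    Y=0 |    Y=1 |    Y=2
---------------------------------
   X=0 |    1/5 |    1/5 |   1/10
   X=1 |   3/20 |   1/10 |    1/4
0.2777 dits

Using the chain rule: H(X|Y) = H(X,Y) - H(Y)

First, compute H(X,Y) = 0.7537 dits

Marginal P(Y) = (7/20, 3/10, 7/20)
H(Y) = 0.4760 dits

H(X|Y) = H(X,Y) - H(Y) = 0.7537 - 0.4760 = 0.2777 dits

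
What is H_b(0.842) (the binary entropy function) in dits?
0.1895 dits

The binary entropy function is:
H(p) = -p log(p) - (1-p) log(1-p)

H(0.842) = -0.842 × log_10(0.842) - 0.158 × log_10(0.158)
H(0.842) = 0.1895 dits

Note: Binary entropy is maximized at p=0.5 (H=1 bit) and minimized at p=0 or p=1 (H=0).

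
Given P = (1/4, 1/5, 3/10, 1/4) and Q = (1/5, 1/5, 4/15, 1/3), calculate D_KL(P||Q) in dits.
0.0083 dits

KL divergence: D_KL(P||Q) = Σ p(x) log(p(x)/q(x))

Computing term by term:
  x=0: 1/4 × log_10[(1/4)/(1/5)] = 1/4 × 0.0969 = 0.0242
  x=1: 1/5 × log_10[(1/5)/(1/5)] = 1/5 × 0.0000 = 0.0000
  x=2: 3/10 × log_10[(3/10)/(4/15)] = 3/10 × 0.0512 = 0.0153
  x=3: 1/4 × log_10[(1/4)/(1/3)] = 1/4 × -0.1249 = -0.0312

D_KL(P||Q) = 0.0083 dits

Note: KL divergence is always non-negative and equals 0 iff P = Q.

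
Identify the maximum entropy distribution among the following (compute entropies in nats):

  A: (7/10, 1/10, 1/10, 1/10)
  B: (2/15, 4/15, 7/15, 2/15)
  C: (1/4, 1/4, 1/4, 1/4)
C

For a discrete distribution over n outcomes, entropy is maximized by the uniform distribution.

Computing entropies:
H(A) = 0.9404 nats
H(B) = 1.2454 nats
H(C) = 1.3863 nats

The uniform distribution (where all probabilities equal 1/4) achieves the maximum entropy of log_e(4) = 1.3863 nats.

Distribution C has the highest entropy.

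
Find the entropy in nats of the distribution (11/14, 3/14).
0.5196 nats

Shannon entropy is H(X) = -Σ p(x) log p(x).

For P = (11/14, 3/14):
H = -11/14 × log_e(11/14) -3/14 × log_e(3/14)
H = 0.5196 nats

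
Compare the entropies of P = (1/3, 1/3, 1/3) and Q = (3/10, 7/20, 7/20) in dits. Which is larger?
P

Computing entropies in dits:
H(P) = 0.4771
H(Q) = 0.4760

Distribution P has higher entropy.

Intuition: The distribution closer to uniform (more spread out) has higher entropy.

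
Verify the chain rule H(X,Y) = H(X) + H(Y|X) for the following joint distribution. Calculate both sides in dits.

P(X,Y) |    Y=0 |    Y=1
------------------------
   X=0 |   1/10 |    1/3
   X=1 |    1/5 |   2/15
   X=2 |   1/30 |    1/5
H(X,Y) = 0.7045, H(X) = 0.4639, H(Y|X) = 0.2407 (all in dits)

Chain rule: H(X,Y) = H(X) + H(Y|X)

Left side — joint entropy directly:
H(X,Y) = -Σ p(x,y) log p(x,y) = 0.7045 dits

Right side — compute H(Y|X) from the conditional distributions:
P(X) = (13/30, 1/3, 7/30), so H(X) = 0.4639 dits
H(Y|X) = Σ_x P(X=x) · H(Y|X=x):
  P(Y|X=0) = (3/13, 10/13), H(Y|X=0) = 0.2346, weight P(X=0) = 13/30
  P(Y|X=1) = (3/5, 2/5), H(Y|X=1) = 0.2923, weight P(X=1) = 1/3
  P(Y|X=2) = (1/7, 6/7), H(Y|X=2) = 0.1781, weight P(X=2) = 7/30
H(Y|X) = 0.2407 dits

H(X) + H(Y|X) = 0.4639 + 0.2407 = 0.7045 dits

Both sides equal 0.7045 dits. ✓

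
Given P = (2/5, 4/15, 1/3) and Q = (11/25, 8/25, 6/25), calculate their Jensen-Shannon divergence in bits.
0.0079 bits

Jensen-Shannon divergence is:
JSD(P||Q) = 0.5 × D_KL(P||M) + 0.5 × D_KL(Q||M)
where M = 0.5 × (P + Q) is the mixture distribution.

M = 0.5 × (2/5, 4/15, 1/3) + 0.5 × (11/25, 8/25, 6/25) = (0.42, 0.293333, 0.286667)

D_KL(P||M) = 0.0077 bits
D_KL(Q||M) = 0.0082 bits

JSD(P||Q) = 0.5 × 0.0077 + 0.5 × 0.0082 = 0.0079 bits

Unlike KL divergence, JSD is symmetric and bounded: 0 ≤ JSD ≤ log(2).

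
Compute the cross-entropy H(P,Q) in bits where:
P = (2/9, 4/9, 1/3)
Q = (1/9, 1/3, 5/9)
1.6915 bits

Cross-entropy: H(P,Q) = -Σ p(x) log q(x)

Alternatively: H(P,Q) = H(P) + D_KL(P||Q)
H(P) = 1.5305 bits
D_KL(P||Q) = 0.1610 bits

H(P,Q) = 1.5305 + 0.1610 = 1.6915 bits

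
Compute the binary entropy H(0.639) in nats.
0.6540 nats

The binary entropy function is:
H(p) = -p log(p) - (1-p) log(1-p)

H(0.639) = -0.639 × log_e(0.639) - 0.361 × log_e(0.361)
H(0.639) = 0.6540 nats

Note: Binary entropy is maximized at p=0.5 (H=1 bit) and minimized at p=0 or p=1 (H=0).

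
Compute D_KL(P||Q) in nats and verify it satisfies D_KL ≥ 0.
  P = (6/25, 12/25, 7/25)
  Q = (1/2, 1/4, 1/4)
0.1687 nats

KL divergence satisfies the Gibbs inequality: D_KL(P||Q) ≥ 0 for all distributions P, Q.

D_KL(P||Q) = Σ p(x) log(p(x)/q(x))
Term by term:
  x=0: 6/25 × log_e[(6/25)/(1/2)] = -0.1762
  x=1: 12/25 × log_e[(12/25)/(1/4)] = 0.3131
  x=2: 7/25 × log_e[(7/25)/(1/4)] = 0.0317
D_KL(P||Q) = 0.1687 nats

D_KL(P||Q) = 0.1687 ≥ 0 ✓

This non-negativity is a fundamental property: relative entropy cannot be negative because it measures how different Q is from P.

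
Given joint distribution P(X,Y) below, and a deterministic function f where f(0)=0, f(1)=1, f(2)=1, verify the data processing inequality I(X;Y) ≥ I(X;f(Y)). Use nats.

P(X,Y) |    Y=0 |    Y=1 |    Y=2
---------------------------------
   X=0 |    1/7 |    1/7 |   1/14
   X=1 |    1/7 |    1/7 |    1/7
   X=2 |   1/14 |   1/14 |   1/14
I(X;Y) = 0.0104, I(X;f(Y)) = 0.0022, inequality holds: 0.0104 ≥ 0.0022

Data Processing Inequality: For any Markov chain X → Y → Z, we have I(X;Y) ≥ I(X;Z).

Here Z = f(Y) is a deterministic function of Y, forming X → Y → Z.

Original I(X;Y) = 0.0104 nats

After applying f:
P(X,Z) where Z=f(Y):
- P(X,Z=0) = P(X,Y=0)
- P(X,Z=1) = P(X,Y=1) + P(X,Y=2)

I(X;Z) = I(X;f(Y)) = 0.0022 nats

Verification: 0.0104 ≥ 0.0022 ✓

Information cannot be created by processing; the function f can only lose information about X.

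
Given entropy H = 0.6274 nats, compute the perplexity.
1.8727

Perplexity is e^H (or exp(H) for natural log).

H = 0.6274 nats
Perplexity = e^0.6274 = 1.8727

Interpretation: The model's uncertainty is equivalent to choosing uniformly among 1.9 options.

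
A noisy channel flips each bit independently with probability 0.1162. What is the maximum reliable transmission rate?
0.4817 bits

For a binary symmetric channel (BSC) with error probability p:
Capacity C = 1 - H(p) bits per symbol

where H(p) = -p log₂(p) - (1-p) log₂(1-p) is the binary entropy function.

H(0.1162) = 0.5183 bits
C = 1 - 0.5183 = 0.4817 bits per symbol

This means we can reliably transmit up to 0.4817 bits of information per channel use.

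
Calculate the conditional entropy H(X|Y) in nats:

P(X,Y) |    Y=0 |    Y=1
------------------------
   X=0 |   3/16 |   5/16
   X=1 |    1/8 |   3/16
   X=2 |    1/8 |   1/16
0.9991 nats

Using the chain rule: H(X|Y) = H(X,Y) - H(Y)

First, compute H(X,Y) = 1.6844 nats

Marginal P(Y) = (7/16, 9/16)
H(Y) = 0.6853 nats

H(X|Y) = H(X,Y) - H(Y) = 1.6844 - 0.6853 = 0.9991 nats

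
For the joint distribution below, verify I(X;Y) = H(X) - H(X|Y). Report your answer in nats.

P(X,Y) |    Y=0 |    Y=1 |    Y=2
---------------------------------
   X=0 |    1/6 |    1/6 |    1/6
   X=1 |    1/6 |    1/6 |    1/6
I(X;Y) = 0.0000 nats

Mutual information has multiple equivalent forms:
- I(X;Y) = H(X) - H(X|Y)
- I(X;Y) = H(Y) - H(Y|X)
- I(X;Y) = H(X) + H(Y) - H(X,Y)

Computing all quantities:
H(X) = 0.6931, H(Y) = 1.0986, H(X,Y) = 1.7918
H(X|Y) = 0.6931, H(Y|X) = 1.0986

Verification:
H(X) - H(X|Y) = 0.6931 - 0.6931 = 0.0000
H(Y) - H(Y|X) = 1.0986 - 1.0986 = 0.0000
H(X) + H(Y) - H(X,Y) = 0.6931 + 1.0986 - 1.7918 = 0.0000

All forms give I(X;Y) = 0.0000 nats. ✓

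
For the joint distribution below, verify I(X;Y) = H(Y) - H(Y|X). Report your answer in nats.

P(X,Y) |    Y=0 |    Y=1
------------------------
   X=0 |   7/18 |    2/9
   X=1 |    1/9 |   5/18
I(X;Y) = 0.0599 nats

Mutual information has multiple equivalent forms:
- I(X;Y) = H(X) - H(X|Y)
- I(X;Y) = H(Y) - H(Y|X)
- I(X;Y) = H(X) + H(Y) - H(X,Y)

Computing all quantities:
H(X) = 0.6682, H(Y) = 0.6931, H(X,Y) = 1.3015
H(X|Y) = 0.6083, H(Y|X) = 0.6332

Verification:
H(X) - H(X|Y) = 0.6682 - 0.6083 = 0.0599
H(Y) - H(Y|X) = 0.6931 - 0.6332 = 0.0599
H(X) + H(Y) - H(X,Y) = 0.6682 + 0.6931 - 1.3015 = 0.0599

All forms give I(X;Y) = 0.0599 nats. ✓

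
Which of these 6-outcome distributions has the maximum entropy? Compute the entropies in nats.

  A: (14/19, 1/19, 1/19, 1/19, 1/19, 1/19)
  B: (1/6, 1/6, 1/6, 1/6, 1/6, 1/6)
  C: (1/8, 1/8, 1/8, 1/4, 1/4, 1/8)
B

For a discrete distribution over n outcomes, entropy is maximized by the uniform distribution.

Computing entropies:
H(A) = 0.9999 nats
H(B) = 1.7918 nats
H(C) = 1.7329 nats

The uniform distribution (where all probabilities equal 1/6) achieves the maximum entropy of log_e(6) = 1.7918 nats.

Distribution B has the highest entropy.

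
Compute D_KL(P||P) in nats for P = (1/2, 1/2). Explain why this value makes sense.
0.0000 nats

KL divergence satisfies the Gibbs inequality: D_KL(P||Q) ≥ 0 for all distributions P, Q.

D_KL(P||Q) = Σ p(x) log(p(x)/q(x))
Each term is p(x) × log_e(p(x)/p(x)) = p(x) × log_e(1) = 0, so the sum is 0.
D_KL(P||Q) = 0.0000 nats

When P = Q, the KL divergence is exactly 0, as there is no 'divergence' between identical distributions.

This non-negativity is a fundamental property: relative entropy cannot be negative because it measures how different Q is from P.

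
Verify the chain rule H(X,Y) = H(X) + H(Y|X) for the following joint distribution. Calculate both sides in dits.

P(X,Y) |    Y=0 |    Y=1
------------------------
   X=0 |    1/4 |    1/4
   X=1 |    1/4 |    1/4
H(X,Y) = 0.6021, H(X) = 0.3010, H(Y|X) = 0.3010 (all in dits)

Chain rule: H(X,Y) = H(X) + H(Y|X)

Left side — joint entropy directly:
H(X,Y) = -Σ p(x,y) log p(x,y) = 0.6021 dits

Right side — compute H(Y|X) from the conditional distributions:
P(X) = (1/2, 1/2), so H(X) = 0.3010 dits
H(Y|X) = Σ_x P(X=x) · H(Y|X=x):
  P(Y|X=0) = (1/2, 1/2), H(Y|X=0) = 0.3010, weight P(X=0) = 1/2
  P(Y|X=1) = (1/2, 1/2), H(Y|X=1) = 0.3010, weight P(X=1) = 1/2
H(Y|X) = 0.3010 dits

H(X) + H(Y|X) = 0.3010 + 0.3010 = 0.6021 dits

Both sides equal 0.6021 dits. ✓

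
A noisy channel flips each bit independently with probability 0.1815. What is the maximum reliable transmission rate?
0.3167 bits

For a binary symmetric channel (BSC) with error probability p:
Capacity C = 1 - H(p) bits per symbol

where H(p) = -p log₂(p) - (1-p) log₂(1-p) is the binary entropy function.

H(0.1815) = 0.6833 bits
C = 1 - 0.6833 = 0.3167 bits per symbol

This means we can reliably transmit up to 0.3167 bits of information per channel use.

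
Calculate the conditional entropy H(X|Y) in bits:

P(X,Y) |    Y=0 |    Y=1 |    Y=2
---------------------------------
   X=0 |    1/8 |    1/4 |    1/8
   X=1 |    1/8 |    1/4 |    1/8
1.0000 bits

Using the chain rule: H(X|Y) = H(X,Y) - H(Y)

First, compute H(X,Y) = 2.5000 bits

Marginal P(Y) = (1/4, 1/2, 1/4)
H(Y) = 1.5000 bits

H(X|Y) = H(X,Y) - H(Y) = 2.5000 - 1.5000 = 1.0000 bits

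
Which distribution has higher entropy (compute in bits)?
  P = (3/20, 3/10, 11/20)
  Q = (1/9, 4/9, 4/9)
P

Computing entropies in bits:
H(P) = 1.4060
H(Q) = 1.3921

Distribution P has higher entropy.

Intuition: The distribution closer to uniform (more spread out) has higher entropy.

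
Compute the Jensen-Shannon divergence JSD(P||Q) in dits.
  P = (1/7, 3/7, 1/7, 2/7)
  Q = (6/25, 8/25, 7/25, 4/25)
0.0132 dits

Jensen-Shannon divergence is:
JSD(P||Q) = 0.5 × D_KL(P||M) + 0.5 × D_KL(Q||M)
where M = 0.5 × (P + Q) is the mixture distribution.

M = 0.5 × (1/7, 3/7, 1/7, 2/7) + 0.5 × (6/25, 8/25, 7/25, 4/25) = (0.191429, 0.374286, 0.211429, 0.222857)

D_KL(P||M) = 0.0136 dits
D_KL(Q||M) = 0.0129 dits

JSD(P||Q) = 0.5 × 0.0136 + 0.5 × 0.0129 = 0.0132 dits

Unlike KL divergence, JSD is symmetric and bounded: 0 ≤ JSD ≤ log(2).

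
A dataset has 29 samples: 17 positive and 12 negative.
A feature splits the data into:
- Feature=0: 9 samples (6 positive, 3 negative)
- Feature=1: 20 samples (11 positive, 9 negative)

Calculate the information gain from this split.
0.0088 bits

Information Gain = H(Y) - H(Y|Feature)

Before split:
P(positive) = 17/29 = 0.5862
H(Y) = 0.9784 bits

After split:
Feature=0: H = 0.9183 bits (weight = 9/29)
Feature=1: H = 0.9928 bits (weight = 20/29)
H(Y|Feature) = (9/29)×0.9183 + (20/29)×0.9928 = 0.9697 bits

Information Gain = 0.9784 - 0.9697 = 0.0088 bits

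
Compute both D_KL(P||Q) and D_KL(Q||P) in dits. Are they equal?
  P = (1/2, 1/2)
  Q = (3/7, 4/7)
D_KL(P||Q) = 0.0045, D_KL(Q||P) = 0.0044

KL divergence is not symmetric: D_KL(P||Q) ≠ D_KL(Q||P) in general.

D_KL(P||Q) = 0.0045 dits
D_KL(Q||P) = 0.0044 dits

No, they are not equal!

This asymmetry is why KL divergence is not a true distance metric.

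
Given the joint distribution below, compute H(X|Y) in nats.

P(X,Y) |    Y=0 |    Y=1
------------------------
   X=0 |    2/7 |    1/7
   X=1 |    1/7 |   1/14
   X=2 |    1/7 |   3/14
1.0276 nats

Using the chain rule: H(X|Y) = H(X,Y) - H(Y)

First, compute H(X,Y) = 1.7105 nats

Marginal P(Y) = (4/7, 3/7)
H(Y) = 0.6829 nats

H(X|Y) = H(X,Y) - H(Y) = 1.7105 - 0.6829 = 1.0276 nats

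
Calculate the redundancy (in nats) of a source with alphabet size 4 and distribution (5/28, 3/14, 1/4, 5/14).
0.0343 nats

Redundancy measures how far a source is from maximum entropy:
R = H_max - H(X)

Maximum entropy for 4 symbols: H_max = log_e(4) = 1.3863 nats
Actual entropy: H(X) = 1.3520 nats
Redundancy: R = 1.3863 - 1.3520 = 0.0343 nats

This redundancy represents potential for compression: the source could be compressed by 0.0343 nats per symbol.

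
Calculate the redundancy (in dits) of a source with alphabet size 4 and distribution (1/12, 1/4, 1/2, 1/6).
0.0814 dits

Redundancy measures how far a source is from maximum entropy:
R = H_max - H(X)

Maximum entropy for 4 symbols: H_max = log_10(4) = 0.6021 dits
Actual entropy: H(X) = 0.5207 dits
Redundancy: R = 0.6021 - 0.5207 = 0.0814 dits

This redundancy represents potential for compression: the source could be compressed by 0.0814 dits per symbol.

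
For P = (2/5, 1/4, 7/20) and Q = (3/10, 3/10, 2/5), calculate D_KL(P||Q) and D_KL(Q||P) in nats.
D_KL(P||Q) = 0.0228, D_KL(Q||P) = 0.0218

KL divergence is not symmetric: D_KL(P||Q) ≠ D_KL(Q||P) in general.

D_KL(P||Q) = 0.0228 nats
D_KL(Q||P) = 0.0218 nats

No, they are not equal!

This asymmetry is why KL divergence is not a true distance metric.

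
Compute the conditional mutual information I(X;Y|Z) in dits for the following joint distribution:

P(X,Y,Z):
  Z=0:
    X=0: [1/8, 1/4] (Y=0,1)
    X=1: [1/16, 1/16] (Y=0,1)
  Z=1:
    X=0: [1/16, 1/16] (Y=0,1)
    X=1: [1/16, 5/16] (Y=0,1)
0.0135 dits

Conditional mutual information: I(X;Y|Z) = H(X|Z) + H(Y|Z) - H(X,Y|Z)

H(Z) = 0.3010
H(X,Z) = 0.5452 → H(X|Z) = 0.2442
H(Y,Z) = 0.5668 → H(Y|Z) = 0.2658
H(X,Y,Z) = 0.7975 → H(X,Y|Z) = 0.4965

I(X;Y|Z) = 0.2442 + 0.2658 - 0.4965 = 0.0135 dits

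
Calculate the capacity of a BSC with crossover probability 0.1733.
0.3348 bits

For a binary symmetric channel (BSC) with error probability p:
Capacity C = 1 - H(p) bits per symbol

where H(p) = -p log₂(p) - (1-p) log₂(1-p) is the binary entropy function.

H(0.1733) = 0.6652 bits
C = 1 - 0.6652 = 0.3348 bits per symbol

This means we can reliably transmit up to 0.3348 bits of information per channel use.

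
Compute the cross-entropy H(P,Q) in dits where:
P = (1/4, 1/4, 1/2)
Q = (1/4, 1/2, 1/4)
0.5268 dits

Cross-entropy: H(P,Q) = -Σ p(x) log q(x)

Alternatively: H(P,Q) = H(P) + D_KL(P||Q)
H(P) = 0.4515 dits
D_KL(P||Q) = 0.0753 dits

H(P,Q) = 0.4515 + 0.0753 = 0.5268 dits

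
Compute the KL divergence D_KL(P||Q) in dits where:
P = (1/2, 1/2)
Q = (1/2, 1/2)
0.0000 dits

KL divergence: D_KL(P||Q) = Σ p(x) log(p(x)/q(x))

Computing term by term:
  x=0: 1/2 × log_10[(1/2)/(1/2)] = 1/2 × 0.0000 = 0.0000
  x=1: 1/2 × log_10[(1/2)/(1/2)] = 1/2 × 0.0000 = 0.0000

D_KL(P||Q) = 0.0000 dits

Note: KL divergence is always non-negative and equals 0 iff P = Q.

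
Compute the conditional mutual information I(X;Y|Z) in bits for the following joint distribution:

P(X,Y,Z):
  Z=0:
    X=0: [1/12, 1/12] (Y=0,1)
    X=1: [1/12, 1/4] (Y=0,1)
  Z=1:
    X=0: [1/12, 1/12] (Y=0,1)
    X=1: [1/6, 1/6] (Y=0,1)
0.0221 bits

Conditional mutual information: I(X;Y|Z) = H(X|Z) + H(Y|Z) - H(X,Y|Z)

H(Z) = 1.0000
H(X,Z) = 1.9183 → H(X|Z) = 0.9183
H(Y,Z) = 1.9591 → H(Y|Z) = 0.9591
H(X,Y,Z) = 2.8554 → H(X,Y|Z) = 1.8554

I(X;Y|Z) = 0.9183 + 0.9591 - 1.8554 = 0.0221 bits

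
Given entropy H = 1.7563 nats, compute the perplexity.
5.7910

Perplexity is e^H (or exp(H) for natural log).

H = 1.7563 nats
Perplexity = e^1.7563 = 5.7910

Interpretation: The model's uncertainty is equivalent to choosing uniformly among 5.8 options.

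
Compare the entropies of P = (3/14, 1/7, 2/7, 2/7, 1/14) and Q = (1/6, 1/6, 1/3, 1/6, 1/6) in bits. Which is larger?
Q

Computing entropies in bits:
H(P) = 2.1820
H(Q) = 2.2516

Distribution Q has higher entropy.

Intuition: The distribution closer to uniform (more spread out) has higher entropy.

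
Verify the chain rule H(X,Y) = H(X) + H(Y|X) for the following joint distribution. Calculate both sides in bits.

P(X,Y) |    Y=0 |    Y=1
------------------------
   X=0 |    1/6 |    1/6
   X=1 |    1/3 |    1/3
H(X,Y) = 1.9183, H(X) = 0.9183, H(Y|X) = 1.0000 (all in bits)

Chain rule: H(X,Y) = H(X) + H(Y|X)

Left side — joint entropy directly:
H(X,Y) = -Σ p(x,y) log p(x,y) = 1.9183 bits

Right side — compute H(Y|X) from the conditional distributions:
P(X) = (1/3, 2/3), so H(X) = 0.9183 bits
H(Y|X) = Σ_x P(X=x) · H(Y|X=x):
  P(Y|X=0) = (1/2, 1/2), H(Y|X=0) = 1.0000, weight P(X=0) = 1/3
  P(Y|X=1) = (1/2, 1/2), H(Y|X=1) = 1.0000, weight P(X=1) = 2/3
H(Y|X) = 1.0000 bits

H(X) + H(Y|X) = 0.9183 + 1.0000 = 1.9183 bits

Both sides equal 1.9183 bits. ✓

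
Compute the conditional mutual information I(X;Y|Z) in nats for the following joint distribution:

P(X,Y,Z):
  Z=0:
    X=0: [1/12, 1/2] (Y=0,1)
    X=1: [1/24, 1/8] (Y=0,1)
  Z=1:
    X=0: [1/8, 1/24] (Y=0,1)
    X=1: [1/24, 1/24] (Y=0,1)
0.0126 nats

Conditional mutual information: I(X;Y|Z) = H(X|Z) + H(Y|Z) - H(X,Y|Z)

H(Z) = 0.5623
H(X,Z) = 1.1187 → H(X|Z) = 0.5564
H(Y,Z) = 1.0594 → H(Y|Z) = 0.4970
H(X,Y,Z) = 1.6032 → H(X,Y|Z) = 1.0409

I(X;Y|Z) = 0.5564 + 0.4970 - 1.0409 = 0.0126 nats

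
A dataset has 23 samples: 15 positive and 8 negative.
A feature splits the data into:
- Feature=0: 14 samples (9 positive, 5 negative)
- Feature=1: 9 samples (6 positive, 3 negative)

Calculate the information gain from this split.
0.0004 bits

Information Gain = H(Y) - H(Y|Feature)

Before split:
P(positive) = 15/23 = 0.6522
H(Y) = 0.9321 bits

After split:
Feature=0: H = 0.9403 bits (weight = 14/23)
Feature=1: H = 0.9183 bits (weight = 9/23)
H(Y|Feature) = (14/23)×0.9403 + (9/23)×0.9183 = 0.9317 bits

Information Gain = 0.9321 - 0.9317 = 0.0004 bits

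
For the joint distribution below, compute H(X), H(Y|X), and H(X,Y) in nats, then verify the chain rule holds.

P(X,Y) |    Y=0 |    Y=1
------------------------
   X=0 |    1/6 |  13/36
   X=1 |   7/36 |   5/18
H(X,Y) = 1.3407, H(X) = 0.6916, H(Y|X) = 0.6491 (all in nats)

Chain rule: H(X,Y) = H(X) + H(Y|X)

Left side — joint entropy directly:
H(X,Y) = -Σ p(x,y) log p(x,y) = 1.3407 nats

Right side — compute H(Y|X) from the conditional distributions:
P(X) = (19/36, 17/36), so H(X) = 0.6916 nats
H(Y|X) = Σ_x P(X=x) · H(Y|X=x):
  P(Y|X=0) = (6/19, 13/19), H(Y|X=0) = 0.6237, weight P(X=0) = 19/36
  P(Y|X=1) = (7/17, 10/17), H(Y|X=1) = 0.6775, weight P(X=1) = 17/36
H(Y|X) = 0.6491 nats

H(X) + H(Y|X) = 0.6916 + 0.6491 = 1.3407 nats

Both sides equal 1.3407 nats. ✓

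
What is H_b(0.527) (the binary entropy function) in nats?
0.6917 nats

The binary entropy function is:
H(p) = -p log(p) - (1-p) log(1-p)

H(0.527) = -0.527 × log_e(0.527) - 0.473 × log_e(0.473)
H(0.527) = 0.6917 nats

Note: Binary entropy is maximized at p=0.5 (H=1 bit) and minimized at p=0 or p=1 (H=0).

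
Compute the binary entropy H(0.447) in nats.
0.6875 nats

The binary entropy function is:
H(p) = -p log(p) - (1-p) log(1-p)

H(0.447) = -0.447 × log_e(0.447) - 0.553 × log_e(0.553)
H(0.447) = 0.6875 nats

Note: Binary entropy is maximized at p=0.5 (H=1 bit) and minimized at p=0 or p=1 (H=0).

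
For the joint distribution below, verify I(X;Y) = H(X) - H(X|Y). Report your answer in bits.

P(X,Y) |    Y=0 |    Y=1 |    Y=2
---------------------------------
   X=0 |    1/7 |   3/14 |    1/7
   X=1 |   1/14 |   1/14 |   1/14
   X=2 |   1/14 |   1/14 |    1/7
I(X;Y) = 0.0309 bits

Mutual information has multiple equivalent forms:
- I(X;Y) = H(X) - H(X|Y)
- I(X;Y) = H(Y) - H(Y|X)
- I(X;Y) = H(X) + H(Y) - H(X,Y)

Computing all quantities:
H(X) = 1.4926, H(Y) = 1.5774, H(X,Y) = 3.0391
H(X|Y) = 1.4617, H(Y|X) = 1.5465

Verification:
H(X) - H(X|Y) = 1.4926 - 1.4617 = 0.0309
H(Y) - H(Y|X) = 1.5774 - 1.5465 = 0.0309
H(X) + H(Y) - H(X,Y) = 1.4926 + 1.5774 - 3.0391 = 0.0309

All forms give I(X;Y) = 0.0309 bits. ✓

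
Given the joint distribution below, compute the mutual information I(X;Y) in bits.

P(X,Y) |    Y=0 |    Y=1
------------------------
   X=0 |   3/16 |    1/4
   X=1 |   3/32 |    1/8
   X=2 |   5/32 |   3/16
0.0004 bits

Mutual information: I(X;Y) = H(X) + H(Y) - H(X,Y)

Marginals:
P(X) = (7/16, 7/32, 11/32), H(X) = 1.5310 bits
P(Y) = (7/16, 9/16), H(Y) = 0.9887 bits

Joint entropy: H(X,Y) = 2.5192 bits

I(X;Y) = 1.5310 + 0.9887 - 2.5192 = 0.0004 bits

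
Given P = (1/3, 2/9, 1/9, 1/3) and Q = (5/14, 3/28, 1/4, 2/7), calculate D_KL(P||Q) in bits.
0.1448 bits

KL divergence: D_KL(P||Q) = Σ p(x) log(p(x)/q(x))

Computing term by term:
  x=0: 1/3 × log_2[(1/3)/(5/14)] = 1/3 × -0.0995 = -0.0332
  x=1: 2/9 × log_2[(2/9)/(3/28)] = 2/9 × 1.0525 = 0.2339
  x=2: 1/9 × log_2[(1/9)/(1/4)] = 1/9 × -1.1699 = -0.1300
  x=3: 1/3 × log_2[(1/3)/(2/7)] = 1/3 × 0.2224 = 0.0741

D_KL(P||Q) = 0.1448 bits

Note: KL divergence is always non-negative and equals 0 iff P = Q.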